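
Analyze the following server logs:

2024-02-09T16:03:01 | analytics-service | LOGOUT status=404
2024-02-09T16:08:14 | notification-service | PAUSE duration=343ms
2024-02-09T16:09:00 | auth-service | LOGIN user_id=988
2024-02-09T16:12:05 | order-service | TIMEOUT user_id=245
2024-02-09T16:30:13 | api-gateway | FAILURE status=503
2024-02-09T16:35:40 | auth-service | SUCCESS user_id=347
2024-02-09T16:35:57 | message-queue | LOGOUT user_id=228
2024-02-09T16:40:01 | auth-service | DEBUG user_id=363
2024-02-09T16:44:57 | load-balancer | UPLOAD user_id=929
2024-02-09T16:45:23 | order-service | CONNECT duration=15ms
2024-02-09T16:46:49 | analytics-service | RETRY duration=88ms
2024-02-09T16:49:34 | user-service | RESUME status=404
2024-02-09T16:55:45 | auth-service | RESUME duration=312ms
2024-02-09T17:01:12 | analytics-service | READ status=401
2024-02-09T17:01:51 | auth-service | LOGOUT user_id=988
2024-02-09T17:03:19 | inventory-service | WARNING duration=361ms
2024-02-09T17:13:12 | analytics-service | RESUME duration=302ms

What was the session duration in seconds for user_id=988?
3171

To calculate session duration:

1. Find LOGIN event for user_id=988: 2024-02-09T16:09:00
2. Find LOGOUT event for user_id=988: 2024-02-09T17:01:51
3. Session duration: 2024-02-09T17:01:51 - 2024-02-09T16:09:00 = 3171 seconds (52 minutes)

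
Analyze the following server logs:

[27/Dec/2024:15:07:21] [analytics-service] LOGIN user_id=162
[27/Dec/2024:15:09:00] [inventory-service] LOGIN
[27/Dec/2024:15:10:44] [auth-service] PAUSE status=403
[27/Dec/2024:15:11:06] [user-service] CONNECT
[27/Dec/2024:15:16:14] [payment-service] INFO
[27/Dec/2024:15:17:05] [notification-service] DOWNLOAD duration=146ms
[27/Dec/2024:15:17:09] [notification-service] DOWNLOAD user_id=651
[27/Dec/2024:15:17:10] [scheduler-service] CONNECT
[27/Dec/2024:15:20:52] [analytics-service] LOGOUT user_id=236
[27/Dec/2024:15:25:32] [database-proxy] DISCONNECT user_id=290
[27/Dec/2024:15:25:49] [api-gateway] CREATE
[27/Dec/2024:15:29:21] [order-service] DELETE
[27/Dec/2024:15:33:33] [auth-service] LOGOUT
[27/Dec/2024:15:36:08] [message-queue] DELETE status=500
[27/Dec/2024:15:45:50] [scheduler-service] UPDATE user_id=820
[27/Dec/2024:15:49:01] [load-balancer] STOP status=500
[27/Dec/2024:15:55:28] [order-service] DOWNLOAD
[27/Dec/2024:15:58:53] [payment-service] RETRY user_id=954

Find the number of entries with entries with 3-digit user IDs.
6

To find matching entries:

1. Pattern to match: entries with 3-digit user IDs
2. Scan each log entry for the pattern
3. Count matches: 6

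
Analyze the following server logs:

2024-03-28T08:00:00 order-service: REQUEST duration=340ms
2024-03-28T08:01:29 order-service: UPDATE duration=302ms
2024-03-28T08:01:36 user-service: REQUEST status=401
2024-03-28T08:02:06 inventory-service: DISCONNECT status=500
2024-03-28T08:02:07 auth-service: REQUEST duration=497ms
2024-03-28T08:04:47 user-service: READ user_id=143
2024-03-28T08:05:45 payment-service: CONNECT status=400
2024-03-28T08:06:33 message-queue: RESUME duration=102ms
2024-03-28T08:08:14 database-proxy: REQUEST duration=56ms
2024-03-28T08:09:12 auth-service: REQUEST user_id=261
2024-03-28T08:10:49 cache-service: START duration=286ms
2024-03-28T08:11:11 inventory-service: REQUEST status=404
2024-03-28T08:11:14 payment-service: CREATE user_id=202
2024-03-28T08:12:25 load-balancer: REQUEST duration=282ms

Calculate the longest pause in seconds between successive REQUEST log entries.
367

To find the longest gap:

1. Extract all REQUEST events in chronological order
2. Calculate time differences between consecutive events
3. Find the maximum difference
4. Longest gap: 367 seconds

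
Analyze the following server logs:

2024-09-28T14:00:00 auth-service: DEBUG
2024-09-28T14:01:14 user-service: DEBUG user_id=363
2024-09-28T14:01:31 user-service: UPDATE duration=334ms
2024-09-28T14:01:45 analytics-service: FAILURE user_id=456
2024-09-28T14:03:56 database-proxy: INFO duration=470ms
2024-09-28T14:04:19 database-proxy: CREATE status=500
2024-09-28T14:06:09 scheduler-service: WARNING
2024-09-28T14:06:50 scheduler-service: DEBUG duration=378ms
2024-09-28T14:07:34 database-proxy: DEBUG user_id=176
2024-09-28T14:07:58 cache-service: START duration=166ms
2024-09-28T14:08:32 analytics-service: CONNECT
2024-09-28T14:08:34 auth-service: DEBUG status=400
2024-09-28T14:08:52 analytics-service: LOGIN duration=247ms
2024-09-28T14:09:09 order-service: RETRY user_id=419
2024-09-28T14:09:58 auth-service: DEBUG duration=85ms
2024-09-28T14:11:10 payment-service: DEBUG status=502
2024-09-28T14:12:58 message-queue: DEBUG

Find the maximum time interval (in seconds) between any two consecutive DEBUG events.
336

To find the longest gap:

1. Extract all DEBUG events in chronological order
2. Calculate time differences between consecutive events
3. Find the maximum difference
4. Longest gap: 336 seconds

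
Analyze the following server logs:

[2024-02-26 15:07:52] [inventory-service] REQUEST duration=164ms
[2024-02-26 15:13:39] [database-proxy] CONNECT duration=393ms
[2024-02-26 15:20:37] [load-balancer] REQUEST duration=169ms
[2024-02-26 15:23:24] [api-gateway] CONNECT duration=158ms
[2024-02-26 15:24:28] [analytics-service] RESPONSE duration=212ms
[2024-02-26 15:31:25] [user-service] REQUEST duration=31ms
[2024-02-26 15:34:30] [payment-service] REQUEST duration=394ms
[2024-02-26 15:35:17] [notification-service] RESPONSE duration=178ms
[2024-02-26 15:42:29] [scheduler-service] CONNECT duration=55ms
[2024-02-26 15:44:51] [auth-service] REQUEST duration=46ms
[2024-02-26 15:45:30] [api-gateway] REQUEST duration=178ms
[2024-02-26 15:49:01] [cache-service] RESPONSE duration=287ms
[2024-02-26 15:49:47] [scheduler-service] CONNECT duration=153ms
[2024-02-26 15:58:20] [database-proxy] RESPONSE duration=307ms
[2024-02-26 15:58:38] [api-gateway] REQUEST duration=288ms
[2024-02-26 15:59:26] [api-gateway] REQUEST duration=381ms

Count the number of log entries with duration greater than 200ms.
7

To count timeouts:

1. Threshold: 200ms
2. Extract duration from each log entry
3. Count entries where duration > 200
4. Timeout count: 7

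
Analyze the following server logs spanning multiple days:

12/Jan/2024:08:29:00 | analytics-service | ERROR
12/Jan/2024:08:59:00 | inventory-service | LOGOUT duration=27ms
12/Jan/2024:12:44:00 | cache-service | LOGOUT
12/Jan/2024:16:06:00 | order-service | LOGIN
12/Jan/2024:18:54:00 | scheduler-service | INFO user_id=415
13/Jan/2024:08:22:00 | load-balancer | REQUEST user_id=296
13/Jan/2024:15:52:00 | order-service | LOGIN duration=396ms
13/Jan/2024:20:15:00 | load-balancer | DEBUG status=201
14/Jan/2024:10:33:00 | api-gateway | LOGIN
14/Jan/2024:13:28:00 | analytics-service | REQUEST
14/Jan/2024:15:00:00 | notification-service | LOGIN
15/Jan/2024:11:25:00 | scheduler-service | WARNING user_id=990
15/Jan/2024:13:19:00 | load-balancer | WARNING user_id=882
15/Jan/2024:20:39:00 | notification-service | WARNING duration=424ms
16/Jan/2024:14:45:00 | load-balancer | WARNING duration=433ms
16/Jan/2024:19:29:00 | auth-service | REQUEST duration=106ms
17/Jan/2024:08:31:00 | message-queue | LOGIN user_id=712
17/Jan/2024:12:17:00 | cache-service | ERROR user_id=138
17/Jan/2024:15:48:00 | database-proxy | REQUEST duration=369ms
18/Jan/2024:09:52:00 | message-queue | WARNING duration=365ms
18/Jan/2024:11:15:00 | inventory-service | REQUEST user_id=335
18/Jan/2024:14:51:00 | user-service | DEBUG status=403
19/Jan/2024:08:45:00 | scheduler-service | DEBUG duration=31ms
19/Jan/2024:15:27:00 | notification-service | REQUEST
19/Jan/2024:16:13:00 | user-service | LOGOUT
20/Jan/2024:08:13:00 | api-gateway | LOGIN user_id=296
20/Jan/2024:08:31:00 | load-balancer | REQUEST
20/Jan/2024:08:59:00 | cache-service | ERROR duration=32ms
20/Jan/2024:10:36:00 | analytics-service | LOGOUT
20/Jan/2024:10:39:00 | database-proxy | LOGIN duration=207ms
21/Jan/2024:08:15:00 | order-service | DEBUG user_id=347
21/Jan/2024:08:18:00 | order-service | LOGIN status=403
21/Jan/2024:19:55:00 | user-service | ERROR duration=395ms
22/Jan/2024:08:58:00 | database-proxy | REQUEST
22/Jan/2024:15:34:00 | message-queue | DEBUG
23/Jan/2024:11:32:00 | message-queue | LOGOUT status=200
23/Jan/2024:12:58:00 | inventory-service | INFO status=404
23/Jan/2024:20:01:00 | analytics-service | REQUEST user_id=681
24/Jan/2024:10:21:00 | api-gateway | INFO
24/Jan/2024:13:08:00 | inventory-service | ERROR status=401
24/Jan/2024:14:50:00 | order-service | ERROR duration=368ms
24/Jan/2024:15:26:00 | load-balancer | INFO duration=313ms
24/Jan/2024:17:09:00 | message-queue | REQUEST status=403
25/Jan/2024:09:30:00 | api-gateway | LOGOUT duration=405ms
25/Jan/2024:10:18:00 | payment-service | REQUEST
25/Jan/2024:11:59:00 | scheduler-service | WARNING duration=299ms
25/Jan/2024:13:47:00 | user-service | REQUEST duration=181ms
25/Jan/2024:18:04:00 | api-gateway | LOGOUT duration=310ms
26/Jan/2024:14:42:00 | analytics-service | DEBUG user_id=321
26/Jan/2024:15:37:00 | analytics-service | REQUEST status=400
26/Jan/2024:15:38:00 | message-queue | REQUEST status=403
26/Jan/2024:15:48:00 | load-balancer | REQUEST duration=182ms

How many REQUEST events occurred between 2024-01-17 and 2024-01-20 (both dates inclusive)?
4

To filter by date range:

1. Date range: 2024-01-17 through 2024-01-20, both dates inclusive
2. Filter for REQUEST events whose date falls in this range
3. Count matching events: 4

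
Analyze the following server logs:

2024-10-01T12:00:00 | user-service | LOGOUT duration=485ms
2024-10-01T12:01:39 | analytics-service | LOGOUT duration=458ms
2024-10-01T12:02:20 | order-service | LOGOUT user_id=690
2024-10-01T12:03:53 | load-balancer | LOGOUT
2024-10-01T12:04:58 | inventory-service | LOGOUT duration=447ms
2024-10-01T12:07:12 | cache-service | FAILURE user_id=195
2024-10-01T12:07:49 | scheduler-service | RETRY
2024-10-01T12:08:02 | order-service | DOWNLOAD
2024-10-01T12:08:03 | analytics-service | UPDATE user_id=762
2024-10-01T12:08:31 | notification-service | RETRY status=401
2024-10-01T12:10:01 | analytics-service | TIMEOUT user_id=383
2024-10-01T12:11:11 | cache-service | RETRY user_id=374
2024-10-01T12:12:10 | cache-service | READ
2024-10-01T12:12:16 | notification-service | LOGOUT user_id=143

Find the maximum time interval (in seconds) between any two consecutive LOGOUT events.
438

To find the longest gap:

1. Extract all LOGOUT events in chronological order
2. Calculate time differences between consecutive events
3. Find the maximum difference
4. Longest gap: 438 seconds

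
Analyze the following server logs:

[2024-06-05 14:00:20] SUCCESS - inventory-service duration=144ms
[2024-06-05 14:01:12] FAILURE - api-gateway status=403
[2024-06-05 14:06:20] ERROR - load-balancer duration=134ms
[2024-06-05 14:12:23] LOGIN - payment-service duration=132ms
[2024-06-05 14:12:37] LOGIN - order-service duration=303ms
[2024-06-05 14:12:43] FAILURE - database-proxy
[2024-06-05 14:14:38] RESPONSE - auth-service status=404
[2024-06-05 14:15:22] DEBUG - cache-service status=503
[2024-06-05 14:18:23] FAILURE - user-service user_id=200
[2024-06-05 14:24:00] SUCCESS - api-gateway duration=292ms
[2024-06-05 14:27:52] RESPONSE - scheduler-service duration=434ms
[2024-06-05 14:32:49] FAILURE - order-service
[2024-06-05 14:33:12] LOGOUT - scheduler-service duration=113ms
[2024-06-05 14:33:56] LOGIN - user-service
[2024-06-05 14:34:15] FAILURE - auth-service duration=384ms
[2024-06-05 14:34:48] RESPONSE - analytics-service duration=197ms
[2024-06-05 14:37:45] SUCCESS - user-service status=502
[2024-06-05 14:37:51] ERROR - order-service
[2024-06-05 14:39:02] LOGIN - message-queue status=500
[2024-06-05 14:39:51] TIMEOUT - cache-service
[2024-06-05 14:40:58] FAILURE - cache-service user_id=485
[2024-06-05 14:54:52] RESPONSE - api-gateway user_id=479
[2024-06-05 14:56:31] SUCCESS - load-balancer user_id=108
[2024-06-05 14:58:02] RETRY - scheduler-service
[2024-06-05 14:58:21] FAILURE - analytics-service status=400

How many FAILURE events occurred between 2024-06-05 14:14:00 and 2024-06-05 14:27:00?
1

To count events in the time window:

1. Window boundaries: 2024-06-05 14:14:00 to 2024-06-05 14:27:00
2. Filter for FAILURE events within this window
3. Count matching events: 1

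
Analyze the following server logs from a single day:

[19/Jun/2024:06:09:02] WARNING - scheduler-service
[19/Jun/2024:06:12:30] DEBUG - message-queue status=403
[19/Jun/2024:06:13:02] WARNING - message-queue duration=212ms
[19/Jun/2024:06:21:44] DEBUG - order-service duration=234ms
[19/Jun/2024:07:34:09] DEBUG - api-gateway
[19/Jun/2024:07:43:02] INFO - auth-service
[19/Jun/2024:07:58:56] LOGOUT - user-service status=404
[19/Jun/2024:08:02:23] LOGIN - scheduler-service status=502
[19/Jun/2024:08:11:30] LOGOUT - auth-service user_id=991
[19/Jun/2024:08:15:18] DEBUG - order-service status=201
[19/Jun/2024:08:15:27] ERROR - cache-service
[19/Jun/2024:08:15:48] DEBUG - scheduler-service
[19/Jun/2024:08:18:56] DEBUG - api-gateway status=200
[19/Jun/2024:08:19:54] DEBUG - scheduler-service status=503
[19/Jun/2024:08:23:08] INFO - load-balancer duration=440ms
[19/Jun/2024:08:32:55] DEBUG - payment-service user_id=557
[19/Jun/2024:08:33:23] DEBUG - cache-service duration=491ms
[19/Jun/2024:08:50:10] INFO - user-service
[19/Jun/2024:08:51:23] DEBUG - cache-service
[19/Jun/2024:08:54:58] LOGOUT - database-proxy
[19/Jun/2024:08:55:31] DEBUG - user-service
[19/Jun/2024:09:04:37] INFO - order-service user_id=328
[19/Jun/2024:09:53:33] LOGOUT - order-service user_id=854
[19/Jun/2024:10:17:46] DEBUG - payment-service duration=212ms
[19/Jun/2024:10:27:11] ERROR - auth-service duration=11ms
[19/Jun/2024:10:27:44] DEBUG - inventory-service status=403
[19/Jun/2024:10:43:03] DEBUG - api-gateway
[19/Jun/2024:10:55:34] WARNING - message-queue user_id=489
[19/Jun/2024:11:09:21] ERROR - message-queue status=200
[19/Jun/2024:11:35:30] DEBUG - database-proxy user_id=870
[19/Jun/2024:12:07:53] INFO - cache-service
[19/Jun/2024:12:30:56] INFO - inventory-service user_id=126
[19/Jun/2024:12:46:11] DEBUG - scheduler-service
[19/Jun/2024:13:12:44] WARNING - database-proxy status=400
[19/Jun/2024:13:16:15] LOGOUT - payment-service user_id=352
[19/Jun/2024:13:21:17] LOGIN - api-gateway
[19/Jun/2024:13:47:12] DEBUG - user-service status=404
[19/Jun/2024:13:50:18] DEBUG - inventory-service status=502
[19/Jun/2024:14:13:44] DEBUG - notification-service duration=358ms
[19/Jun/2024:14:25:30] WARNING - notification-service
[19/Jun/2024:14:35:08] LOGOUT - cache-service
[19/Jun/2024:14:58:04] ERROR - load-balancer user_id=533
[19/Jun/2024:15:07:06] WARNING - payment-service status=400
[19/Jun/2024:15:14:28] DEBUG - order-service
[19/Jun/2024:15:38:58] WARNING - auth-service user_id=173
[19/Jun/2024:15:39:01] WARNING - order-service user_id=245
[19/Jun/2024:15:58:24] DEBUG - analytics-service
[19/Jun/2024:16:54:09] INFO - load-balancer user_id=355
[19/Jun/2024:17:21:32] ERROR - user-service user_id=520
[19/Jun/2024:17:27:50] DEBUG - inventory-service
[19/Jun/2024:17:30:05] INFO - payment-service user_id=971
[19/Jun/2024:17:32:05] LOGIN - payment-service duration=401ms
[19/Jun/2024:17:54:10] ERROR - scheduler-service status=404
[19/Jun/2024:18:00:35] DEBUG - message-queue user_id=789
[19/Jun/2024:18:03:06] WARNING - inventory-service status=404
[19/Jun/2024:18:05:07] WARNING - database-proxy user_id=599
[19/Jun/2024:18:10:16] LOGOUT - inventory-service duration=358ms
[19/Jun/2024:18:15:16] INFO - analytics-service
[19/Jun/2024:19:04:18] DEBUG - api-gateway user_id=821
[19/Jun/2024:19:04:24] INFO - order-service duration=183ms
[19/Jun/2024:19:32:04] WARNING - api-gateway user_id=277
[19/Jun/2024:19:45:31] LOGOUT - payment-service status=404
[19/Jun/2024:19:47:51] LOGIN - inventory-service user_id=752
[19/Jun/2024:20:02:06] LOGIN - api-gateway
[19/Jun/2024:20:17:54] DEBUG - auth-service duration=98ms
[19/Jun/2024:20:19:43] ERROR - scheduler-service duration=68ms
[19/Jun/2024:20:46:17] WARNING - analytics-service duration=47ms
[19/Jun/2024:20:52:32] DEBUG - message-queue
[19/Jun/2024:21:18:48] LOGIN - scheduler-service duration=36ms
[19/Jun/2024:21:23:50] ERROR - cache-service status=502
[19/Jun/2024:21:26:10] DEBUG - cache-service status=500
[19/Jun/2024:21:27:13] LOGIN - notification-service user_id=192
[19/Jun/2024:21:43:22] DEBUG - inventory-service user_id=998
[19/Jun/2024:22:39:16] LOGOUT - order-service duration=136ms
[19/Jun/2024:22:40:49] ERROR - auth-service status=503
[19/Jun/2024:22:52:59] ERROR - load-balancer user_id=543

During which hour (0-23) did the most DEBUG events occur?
8

To find the peak hour:

1. Group all DEBUG events by hour
2. Count events in each hour
3. Find hour with maximum count
4. Peak hour: 8 (with 8 events)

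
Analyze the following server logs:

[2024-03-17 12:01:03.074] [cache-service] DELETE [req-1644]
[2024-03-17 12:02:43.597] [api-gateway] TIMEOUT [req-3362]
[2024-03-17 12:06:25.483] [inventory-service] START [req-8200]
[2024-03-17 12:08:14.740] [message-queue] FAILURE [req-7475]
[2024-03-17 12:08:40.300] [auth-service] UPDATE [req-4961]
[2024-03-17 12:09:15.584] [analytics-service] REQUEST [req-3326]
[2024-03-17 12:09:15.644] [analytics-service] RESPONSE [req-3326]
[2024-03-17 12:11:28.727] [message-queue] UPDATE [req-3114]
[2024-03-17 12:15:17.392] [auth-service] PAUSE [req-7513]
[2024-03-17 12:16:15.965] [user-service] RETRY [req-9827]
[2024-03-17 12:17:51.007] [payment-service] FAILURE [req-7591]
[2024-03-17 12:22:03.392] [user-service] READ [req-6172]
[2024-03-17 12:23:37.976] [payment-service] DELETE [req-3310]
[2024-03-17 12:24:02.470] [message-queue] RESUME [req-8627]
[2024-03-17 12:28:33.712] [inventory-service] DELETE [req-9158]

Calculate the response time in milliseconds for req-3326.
60

To calculate latency:

1. Find REQUEST with id req-3326: 2024-03-17 12:09:15.584
2. Find RESPONSE with id req-3326: 2024-03-17 12:09:15.644
3. Latency: 2024-03-17 12:09:15.644 - 2024-03-17 12:09:15.584 = 60ms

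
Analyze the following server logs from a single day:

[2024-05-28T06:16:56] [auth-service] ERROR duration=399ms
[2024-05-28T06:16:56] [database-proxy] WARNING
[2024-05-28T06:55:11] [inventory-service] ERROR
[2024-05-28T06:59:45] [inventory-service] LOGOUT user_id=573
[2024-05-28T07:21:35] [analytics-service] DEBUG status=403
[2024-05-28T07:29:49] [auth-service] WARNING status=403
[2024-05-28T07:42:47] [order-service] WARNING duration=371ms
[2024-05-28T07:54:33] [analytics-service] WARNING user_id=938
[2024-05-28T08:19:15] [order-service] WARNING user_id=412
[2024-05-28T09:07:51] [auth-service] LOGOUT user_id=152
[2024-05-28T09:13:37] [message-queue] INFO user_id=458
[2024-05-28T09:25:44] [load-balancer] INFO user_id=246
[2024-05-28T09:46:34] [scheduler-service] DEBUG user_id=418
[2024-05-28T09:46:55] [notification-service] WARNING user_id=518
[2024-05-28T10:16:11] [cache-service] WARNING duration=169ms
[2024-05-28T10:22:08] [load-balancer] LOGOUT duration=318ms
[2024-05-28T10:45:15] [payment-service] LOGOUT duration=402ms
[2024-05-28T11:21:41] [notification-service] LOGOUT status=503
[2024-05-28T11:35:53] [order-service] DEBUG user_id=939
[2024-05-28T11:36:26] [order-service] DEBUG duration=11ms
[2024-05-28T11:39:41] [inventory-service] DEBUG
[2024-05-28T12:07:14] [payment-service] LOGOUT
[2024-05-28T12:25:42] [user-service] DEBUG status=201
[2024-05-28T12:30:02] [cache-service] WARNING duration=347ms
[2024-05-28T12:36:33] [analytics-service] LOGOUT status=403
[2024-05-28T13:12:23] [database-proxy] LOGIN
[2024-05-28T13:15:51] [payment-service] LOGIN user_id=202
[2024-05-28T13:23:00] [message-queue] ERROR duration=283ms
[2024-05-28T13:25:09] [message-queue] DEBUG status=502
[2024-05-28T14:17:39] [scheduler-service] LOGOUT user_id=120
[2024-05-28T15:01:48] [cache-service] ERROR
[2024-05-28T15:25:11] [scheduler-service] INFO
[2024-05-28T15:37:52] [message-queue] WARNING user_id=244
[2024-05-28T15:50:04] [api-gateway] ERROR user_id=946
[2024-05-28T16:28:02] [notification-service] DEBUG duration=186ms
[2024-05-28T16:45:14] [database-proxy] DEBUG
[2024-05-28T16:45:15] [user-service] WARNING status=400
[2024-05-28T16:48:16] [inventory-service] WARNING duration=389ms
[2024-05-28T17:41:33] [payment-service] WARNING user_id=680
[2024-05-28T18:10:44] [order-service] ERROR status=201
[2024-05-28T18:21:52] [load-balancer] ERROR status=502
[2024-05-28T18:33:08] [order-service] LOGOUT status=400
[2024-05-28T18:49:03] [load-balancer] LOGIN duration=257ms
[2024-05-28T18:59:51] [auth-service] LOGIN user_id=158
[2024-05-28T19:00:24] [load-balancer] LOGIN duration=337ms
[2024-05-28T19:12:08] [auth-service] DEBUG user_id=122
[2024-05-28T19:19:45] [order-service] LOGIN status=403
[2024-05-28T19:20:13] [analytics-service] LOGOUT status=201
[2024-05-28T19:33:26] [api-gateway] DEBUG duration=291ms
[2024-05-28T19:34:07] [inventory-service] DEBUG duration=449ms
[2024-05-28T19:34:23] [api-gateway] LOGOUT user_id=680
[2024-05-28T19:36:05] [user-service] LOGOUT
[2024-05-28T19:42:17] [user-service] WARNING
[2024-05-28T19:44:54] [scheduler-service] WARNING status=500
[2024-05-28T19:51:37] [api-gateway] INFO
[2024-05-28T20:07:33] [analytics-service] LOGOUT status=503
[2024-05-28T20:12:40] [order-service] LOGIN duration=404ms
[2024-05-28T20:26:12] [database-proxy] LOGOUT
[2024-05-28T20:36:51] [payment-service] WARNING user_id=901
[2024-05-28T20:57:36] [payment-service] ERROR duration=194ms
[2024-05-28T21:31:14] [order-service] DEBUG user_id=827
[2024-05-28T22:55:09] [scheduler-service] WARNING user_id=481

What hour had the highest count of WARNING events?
7

To find the peak hour:

1. Group all WARNING events by hour
2. Count events in each hour
3. Find hour with maximum count
4. Peak hour: 7 (with 3 events)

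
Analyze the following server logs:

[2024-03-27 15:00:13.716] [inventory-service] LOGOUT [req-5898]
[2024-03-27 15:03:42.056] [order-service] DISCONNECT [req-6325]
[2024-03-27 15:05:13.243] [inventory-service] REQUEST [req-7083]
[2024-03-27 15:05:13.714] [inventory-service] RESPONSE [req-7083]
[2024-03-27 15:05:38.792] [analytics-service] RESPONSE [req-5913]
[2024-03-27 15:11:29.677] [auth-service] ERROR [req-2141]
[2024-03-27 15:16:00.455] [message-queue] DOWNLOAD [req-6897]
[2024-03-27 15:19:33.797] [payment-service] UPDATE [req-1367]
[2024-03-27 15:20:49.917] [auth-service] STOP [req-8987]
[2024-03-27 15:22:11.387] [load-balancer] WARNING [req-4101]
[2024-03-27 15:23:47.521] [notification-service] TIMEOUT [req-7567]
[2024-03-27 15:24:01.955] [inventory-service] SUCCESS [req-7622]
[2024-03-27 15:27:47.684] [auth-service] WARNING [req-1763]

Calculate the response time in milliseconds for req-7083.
471

To calculate latency:

1. Find REQUEST with id req-7083: 2024-03-27 15:05:13.243
2. Find RESPONSE with id req-7083: 2024-03-27 15:05:13.714
3. Latency: 2024-03-27 15:05:13.714 - 2024-03-27 15:05:13.243 = 471ms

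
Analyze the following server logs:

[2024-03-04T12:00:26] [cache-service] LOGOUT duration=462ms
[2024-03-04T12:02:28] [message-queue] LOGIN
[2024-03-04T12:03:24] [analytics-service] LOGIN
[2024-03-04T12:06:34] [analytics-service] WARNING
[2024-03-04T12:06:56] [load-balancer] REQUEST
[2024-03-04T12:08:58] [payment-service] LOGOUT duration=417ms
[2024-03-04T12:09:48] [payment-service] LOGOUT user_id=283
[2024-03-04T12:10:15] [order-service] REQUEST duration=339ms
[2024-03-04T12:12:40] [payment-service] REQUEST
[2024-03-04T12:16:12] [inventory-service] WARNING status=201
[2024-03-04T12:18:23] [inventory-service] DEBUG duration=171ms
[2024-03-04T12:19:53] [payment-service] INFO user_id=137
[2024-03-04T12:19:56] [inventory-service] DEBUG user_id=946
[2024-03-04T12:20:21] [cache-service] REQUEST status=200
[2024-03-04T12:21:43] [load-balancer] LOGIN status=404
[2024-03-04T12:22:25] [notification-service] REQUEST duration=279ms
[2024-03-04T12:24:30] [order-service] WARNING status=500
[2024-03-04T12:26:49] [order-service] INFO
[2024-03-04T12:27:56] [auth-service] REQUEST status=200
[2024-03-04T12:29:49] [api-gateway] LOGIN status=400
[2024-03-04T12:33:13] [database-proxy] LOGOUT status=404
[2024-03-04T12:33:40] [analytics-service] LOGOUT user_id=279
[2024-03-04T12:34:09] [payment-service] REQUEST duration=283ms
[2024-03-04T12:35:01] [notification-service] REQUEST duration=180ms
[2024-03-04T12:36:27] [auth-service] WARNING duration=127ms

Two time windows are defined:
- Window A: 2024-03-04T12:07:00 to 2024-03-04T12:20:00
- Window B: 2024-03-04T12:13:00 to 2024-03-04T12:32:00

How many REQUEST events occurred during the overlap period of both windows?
0

To find overlap events:

1. Window A: 2024-03-04T12:07:00 to 2024-03-04T12:20:00
2. Window B: 2024-03-04T12:13:00 to 2024-03-04T12:32:00
3. Overlap period: 2024-03-04T12:13:00 to 2024-03-04T12:20:00
4. Count REQUEST events in overlap: 0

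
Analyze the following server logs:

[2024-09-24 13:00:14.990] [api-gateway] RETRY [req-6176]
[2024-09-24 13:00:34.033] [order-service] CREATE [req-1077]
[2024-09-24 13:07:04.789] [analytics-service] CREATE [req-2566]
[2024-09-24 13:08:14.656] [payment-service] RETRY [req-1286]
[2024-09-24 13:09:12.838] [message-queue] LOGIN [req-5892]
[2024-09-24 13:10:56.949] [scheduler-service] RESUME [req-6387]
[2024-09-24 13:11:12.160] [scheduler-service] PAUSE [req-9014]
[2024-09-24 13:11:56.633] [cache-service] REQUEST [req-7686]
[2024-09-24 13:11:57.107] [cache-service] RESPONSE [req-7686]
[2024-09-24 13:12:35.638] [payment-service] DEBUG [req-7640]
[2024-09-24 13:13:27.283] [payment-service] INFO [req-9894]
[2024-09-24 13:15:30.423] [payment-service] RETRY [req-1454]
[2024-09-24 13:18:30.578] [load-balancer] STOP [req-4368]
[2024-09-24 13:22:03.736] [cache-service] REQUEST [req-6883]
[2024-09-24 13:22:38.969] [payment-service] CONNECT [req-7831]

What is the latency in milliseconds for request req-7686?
474

To calculate latency:

1. Find REQUEST with id req-7686: 2024-09-24 13:11:56.633
2. Find RESPONSE with id req-7686: 2024-09-24 13:11:57.107
3. Latency: 2024-09-24 13:11:57.107 - 2024-09-24 13:11:56.633 = 474ms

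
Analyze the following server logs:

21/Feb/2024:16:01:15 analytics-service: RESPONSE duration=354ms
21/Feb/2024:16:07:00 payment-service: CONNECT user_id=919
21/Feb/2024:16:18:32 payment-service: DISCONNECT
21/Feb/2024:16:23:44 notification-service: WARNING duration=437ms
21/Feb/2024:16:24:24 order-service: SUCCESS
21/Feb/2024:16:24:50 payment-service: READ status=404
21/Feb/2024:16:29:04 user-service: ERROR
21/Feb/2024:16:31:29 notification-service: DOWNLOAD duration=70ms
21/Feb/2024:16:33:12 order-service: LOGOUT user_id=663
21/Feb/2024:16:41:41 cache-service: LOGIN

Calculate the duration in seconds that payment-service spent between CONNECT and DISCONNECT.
692

To calculate state duration:

1. Find CONNECT event for payment-service: 21/Feb/2024:16:07:00
2. Find DISCONNECT event for payment-service: 21/Feb/2024:16:18:32
3. Calculate duration: 21/Feb/2024:16:18:32 - 21/Feb/2024:16:07:00 = 692 seconds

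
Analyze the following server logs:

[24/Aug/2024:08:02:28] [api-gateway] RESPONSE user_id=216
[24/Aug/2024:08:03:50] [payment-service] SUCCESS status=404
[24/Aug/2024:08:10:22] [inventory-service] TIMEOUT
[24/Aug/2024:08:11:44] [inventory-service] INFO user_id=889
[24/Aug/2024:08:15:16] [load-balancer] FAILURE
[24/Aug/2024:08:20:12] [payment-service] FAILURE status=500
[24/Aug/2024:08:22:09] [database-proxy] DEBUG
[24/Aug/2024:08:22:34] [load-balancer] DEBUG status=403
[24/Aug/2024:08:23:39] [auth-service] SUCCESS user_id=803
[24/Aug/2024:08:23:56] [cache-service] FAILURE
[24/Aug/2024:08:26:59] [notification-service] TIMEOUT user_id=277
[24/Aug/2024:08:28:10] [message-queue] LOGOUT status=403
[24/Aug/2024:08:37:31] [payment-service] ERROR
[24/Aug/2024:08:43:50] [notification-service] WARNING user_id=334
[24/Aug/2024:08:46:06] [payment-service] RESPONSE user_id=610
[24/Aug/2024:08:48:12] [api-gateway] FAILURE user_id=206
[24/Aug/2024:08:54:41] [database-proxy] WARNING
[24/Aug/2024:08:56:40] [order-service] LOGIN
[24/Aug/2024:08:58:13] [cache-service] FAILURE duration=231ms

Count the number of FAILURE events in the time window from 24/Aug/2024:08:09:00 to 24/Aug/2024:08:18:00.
1

To count events in the time window:

1. Window boundaries: 24/Aug/2024:08:09:00 to 24/Aug/2024:08:18:00
2. Filter for FAILURE events within this window
3. Count matching events: 1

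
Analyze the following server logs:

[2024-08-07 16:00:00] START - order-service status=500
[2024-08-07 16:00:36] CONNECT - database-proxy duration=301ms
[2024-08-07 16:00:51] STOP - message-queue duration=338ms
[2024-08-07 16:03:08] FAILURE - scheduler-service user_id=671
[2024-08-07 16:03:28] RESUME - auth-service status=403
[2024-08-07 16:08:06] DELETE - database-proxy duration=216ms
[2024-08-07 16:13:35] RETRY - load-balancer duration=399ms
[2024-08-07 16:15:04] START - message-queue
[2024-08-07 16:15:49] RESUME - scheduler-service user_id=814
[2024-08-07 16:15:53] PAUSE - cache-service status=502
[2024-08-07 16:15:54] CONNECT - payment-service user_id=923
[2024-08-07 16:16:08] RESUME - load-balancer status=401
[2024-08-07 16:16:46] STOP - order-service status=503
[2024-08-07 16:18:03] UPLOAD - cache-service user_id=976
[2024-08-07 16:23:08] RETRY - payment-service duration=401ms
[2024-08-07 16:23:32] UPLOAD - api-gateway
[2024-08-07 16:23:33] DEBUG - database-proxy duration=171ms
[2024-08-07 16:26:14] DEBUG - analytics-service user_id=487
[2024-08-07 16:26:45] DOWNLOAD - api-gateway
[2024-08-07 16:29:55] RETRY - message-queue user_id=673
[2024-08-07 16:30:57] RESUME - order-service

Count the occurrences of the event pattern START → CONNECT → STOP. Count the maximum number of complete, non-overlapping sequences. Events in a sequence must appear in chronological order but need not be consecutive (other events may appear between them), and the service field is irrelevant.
2

To count sequences:

1. Look for pattern: START → CONNECT → STOP
2. Greedily scan the log in chronological order, matching each sequence element in turn (ignoring service)
3. Each time the full pattern completes, increment the count and restart matching from the next event
4. Complete non-overlapping sequences found: 2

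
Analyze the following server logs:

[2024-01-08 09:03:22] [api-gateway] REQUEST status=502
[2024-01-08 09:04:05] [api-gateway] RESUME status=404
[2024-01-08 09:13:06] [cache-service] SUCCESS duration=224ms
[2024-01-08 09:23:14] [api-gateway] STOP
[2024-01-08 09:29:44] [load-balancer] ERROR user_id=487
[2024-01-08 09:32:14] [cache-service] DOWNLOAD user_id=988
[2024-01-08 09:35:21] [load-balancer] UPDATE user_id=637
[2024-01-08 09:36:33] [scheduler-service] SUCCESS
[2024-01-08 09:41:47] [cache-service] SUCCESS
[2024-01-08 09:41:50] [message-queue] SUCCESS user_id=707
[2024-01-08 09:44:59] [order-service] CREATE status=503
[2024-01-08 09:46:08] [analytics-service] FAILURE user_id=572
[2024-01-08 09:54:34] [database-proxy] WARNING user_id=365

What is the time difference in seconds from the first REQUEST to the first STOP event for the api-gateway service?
1192

To find the time between events:

1. Locate the first REQUEST event for api-gateway: 2024-01-08 09:03:22
2. Locate the first STOP event for api-gateway: 2024-01-08 09:23:14
3. Calculate the difference: 2024-01-08 09:23:14 - 2024-01-08 09:03:22 = 1192 seconds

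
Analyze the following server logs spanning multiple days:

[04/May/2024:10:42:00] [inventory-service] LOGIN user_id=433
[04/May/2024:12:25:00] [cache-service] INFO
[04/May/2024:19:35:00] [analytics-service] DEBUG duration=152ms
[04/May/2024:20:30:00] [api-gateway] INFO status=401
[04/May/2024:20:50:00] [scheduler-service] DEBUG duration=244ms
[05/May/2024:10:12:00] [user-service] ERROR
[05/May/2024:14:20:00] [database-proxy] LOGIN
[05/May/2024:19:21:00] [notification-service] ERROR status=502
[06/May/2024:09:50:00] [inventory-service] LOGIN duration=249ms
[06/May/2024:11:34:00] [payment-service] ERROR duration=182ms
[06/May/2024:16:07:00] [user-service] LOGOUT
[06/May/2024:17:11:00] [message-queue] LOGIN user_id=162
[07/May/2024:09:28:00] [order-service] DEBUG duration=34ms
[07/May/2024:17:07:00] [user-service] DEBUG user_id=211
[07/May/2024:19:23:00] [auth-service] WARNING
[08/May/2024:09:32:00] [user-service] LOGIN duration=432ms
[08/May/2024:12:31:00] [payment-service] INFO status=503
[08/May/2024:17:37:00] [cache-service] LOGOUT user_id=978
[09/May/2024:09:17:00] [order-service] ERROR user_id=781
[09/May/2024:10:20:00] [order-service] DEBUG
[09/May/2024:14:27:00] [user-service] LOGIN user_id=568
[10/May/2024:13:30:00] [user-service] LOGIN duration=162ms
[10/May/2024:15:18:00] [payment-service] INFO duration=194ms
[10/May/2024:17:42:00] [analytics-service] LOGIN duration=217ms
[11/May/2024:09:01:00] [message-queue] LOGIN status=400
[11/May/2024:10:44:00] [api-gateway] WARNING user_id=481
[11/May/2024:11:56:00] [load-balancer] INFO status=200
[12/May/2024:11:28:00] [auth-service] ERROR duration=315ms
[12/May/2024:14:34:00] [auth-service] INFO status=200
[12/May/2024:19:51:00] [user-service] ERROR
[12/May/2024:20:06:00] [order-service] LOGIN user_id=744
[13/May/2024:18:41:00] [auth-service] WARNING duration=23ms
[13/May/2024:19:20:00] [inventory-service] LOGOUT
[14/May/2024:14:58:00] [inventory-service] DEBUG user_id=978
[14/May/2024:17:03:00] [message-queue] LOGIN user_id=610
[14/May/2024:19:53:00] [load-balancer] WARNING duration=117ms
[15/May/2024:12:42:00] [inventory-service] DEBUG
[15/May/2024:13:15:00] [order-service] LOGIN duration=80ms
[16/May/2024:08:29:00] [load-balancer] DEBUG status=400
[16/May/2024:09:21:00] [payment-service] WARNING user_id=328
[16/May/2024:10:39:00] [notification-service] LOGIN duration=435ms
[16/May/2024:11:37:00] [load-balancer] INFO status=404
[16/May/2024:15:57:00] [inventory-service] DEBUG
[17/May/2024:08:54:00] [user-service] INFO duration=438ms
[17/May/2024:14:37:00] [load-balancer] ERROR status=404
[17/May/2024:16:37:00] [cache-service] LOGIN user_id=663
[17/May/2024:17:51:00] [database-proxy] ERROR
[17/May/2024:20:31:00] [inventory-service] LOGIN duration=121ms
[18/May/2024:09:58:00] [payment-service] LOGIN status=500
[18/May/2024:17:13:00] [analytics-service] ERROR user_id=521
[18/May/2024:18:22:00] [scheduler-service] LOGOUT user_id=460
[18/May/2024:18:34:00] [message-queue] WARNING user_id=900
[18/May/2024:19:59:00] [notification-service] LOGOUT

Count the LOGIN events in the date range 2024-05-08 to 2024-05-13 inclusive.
6

To filter by date range:

1. Date range: 2024-05-08 through 2024-05-13, both dates inclusive
2. Filter for LOGIN events whose date falls in this range
3. Count matching events: 6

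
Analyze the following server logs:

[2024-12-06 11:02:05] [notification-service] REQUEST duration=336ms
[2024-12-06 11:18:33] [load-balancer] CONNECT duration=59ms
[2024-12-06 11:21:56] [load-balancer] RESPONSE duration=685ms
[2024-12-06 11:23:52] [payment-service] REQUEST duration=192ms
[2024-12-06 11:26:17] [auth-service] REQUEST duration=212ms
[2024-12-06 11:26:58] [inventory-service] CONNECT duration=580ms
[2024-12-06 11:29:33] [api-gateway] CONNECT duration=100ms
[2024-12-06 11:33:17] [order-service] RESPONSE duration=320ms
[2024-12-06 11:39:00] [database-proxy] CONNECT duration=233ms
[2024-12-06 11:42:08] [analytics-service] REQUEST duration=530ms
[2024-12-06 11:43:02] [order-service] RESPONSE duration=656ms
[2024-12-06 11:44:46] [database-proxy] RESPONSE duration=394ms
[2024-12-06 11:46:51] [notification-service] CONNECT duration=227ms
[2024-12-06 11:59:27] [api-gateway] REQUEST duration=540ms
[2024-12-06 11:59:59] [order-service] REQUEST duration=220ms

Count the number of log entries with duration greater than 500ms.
5

To count timeouts:

1. Threshold: 500ms
2. Extract duration from each log entry
3. Count entries where duration > 500
4. Timeout count: 5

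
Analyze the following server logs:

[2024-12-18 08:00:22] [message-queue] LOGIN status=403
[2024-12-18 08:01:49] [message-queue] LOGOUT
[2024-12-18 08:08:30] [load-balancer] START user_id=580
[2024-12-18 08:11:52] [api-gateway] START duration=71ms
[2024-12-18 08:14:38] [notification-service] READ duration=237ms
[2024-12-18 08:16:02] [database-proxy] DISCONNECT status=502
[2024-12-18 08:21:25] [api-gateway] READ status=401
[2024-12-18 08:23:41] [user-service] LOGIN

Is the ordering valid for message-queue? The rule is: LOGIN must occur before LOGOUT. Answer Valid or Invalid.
Valid

To validate ordering:

1. Required order: LOGIN → LOGOUT
2. Rule: LOGIN must occur before LOGOUT
3. Check actual order of events for message-queue
4. Result: Valid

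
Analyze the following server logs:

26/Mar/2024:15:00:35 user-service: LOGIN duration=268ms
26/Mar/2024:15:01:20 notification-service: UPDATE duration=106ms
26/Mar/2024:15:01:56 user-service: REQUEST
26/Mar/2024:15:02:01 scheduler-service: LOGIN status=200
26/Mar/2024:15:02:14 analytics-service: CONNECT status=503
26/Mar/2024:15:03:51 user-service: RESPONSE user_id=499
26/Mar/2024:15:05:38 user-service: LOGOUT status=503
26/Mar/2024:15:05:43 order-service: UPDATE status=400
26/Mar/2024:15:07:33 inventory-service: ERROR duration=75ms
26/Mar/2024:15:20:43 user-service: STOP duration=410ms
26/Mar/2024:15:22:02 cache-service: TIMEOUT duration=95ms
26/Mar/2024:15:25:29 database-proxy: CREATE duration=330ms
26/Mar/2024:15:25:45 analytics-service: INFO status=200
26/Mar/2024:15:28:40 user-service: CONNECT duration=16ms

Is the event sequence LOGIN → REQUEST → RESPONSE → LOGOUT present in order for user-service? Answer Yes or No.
Yes

To verify sequence order:

1. Find all events in sequence LOGIN → REQUEST → RESPONSE → LOGOUT for user-service
2. Extract their timestamps
3. Check if timestamps are in ascending order
4. Result: Yes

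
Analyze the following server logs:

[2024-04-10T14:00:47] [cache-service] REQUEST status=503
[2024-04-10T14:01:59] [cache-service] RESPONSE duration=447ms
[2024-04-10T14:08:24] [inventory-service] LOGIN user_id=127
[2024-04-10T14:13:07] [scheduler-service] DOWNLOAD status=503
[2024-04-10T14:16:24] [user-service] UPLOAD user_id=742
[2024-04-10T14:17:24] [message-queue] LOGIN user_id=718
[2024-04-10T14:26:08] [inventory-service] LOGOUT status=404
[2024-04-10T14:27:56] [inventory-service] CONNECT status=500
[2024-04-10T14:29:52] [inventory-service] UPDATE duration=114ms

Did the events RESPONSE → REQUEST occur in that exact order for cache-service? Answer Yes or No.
No

To verify sequence order:

1. Find all events in sequence RESPONSE → REQUEST for cache-service
2. Extract their timestamps
3. Check if timestamps are in ascending order
4. Result: No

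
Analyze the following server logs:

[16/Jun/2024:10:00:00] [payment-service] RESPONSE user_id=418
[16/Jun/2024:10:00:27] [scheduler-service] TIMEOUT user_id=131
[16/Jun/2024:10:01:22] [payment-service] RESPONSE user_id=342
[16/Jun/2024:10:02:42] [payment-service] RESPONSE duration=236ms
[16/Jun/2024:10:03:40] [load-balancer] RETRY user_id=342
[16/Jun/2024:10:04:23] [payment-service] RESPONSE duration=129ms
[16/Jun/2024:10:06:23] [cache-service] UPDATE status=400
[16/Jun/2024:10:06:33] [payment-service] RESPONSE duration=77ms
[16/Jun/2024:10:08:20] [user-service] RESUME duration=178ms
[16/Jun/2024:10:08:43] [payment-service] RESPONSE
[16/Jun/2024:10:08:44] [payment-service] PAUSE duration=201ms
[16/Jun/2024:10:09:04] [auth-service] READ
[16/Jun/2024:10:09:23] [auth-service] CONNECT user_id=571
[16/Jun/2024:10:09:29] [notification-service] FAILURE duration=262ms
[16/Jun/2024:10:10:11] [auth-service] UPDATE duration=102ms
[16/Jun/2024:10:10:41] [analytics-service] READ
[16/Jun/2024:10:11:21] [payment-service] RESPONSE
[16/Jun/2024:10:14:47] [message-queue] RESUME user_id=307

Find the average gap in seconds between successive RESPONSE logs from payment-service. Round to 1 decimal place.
113.5

To calculate average interval:

1. Find all RESPONSE events for payment-service in order
2. Calculate time gaps between consecutive events
3. Compute mean of gaps: 681 / 6 = 113.5 seconds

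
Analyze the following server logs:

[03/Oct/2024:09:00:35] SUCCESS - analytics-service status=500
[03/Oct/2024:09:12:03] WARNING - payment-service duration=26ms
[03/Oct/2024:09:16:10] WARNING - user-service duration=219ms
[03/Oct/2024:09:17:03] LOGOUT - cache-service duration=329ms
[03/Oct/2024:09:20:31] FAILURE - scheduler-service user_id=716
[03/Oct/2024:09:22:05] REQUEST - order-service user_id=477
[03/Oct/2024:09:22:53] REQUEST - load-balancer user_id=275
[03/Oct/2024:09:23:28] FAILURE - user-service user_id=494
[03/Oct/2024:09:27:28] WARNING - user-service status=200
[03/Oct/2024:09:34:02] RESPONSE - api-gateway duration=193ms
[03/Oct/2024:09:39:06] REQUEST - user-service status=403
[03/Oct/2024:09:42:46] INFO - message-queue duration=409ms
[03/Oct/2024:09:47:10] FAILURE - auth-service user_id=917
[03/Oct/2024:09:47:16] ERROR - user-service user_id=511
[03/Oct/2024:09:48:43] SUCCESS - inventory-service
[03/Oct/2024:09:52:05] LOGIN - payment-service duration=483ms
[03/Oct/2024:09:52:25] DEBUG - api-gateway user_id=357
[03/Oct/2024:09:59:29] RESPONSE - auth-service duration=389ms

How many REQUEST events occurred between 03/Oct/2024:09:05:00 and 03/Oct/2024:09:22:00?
0

To count events in the time window:

1. Window boundaries: 03/Oct/2024:09:05:00 to 03/Oct/2024:09:22:00
2. Filter for REQUEST events within this window
3. Count matching events: 0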